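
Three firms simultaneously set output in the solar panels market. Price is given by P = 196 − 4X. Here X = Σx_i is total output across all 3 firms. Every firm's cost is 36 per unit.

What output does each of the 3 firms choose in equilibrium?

A representative firm's profit is π_i = x_i(196 − 4X) − 36x_i, with X = x_i + Σ_{j≠i} x_j.
First-order condition: 160 − 8x_i − 4Σ_{j≠i} x_j = 0.
Imposing symmetry (x_j = x for all j) turns Σ_{j≠i} x_j into 2x, so 160 = 16x and x = 10.

10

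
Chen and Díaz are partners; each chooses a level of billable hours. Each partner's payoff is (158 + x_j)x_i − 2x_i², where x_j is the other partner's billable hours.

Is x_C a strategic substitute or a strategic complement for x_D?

strategic complements

Chen's payoff is (158 + x_D)x_C − 2x_C².
∂π/∂x_C = 158 + x_D − 4x_C = 0, so x_C = 39.5 + 0.25x_D.
The best-response slope dx_C/dx_D = 0.25 > 0: the reaction function is upward-sloping, so the choices are strategic complements.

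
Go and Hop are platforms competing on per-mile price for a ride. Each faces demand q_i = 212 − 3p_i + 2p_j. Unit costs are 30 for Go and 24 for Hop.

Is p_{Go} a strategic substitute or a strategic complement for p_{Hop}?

Go's profit: π = (p_{Go} − 30)(212 − 3p_{Go} + 2p_{Hop}).
∂π/∂p_{Go} = 302 − 6p_{Go} + 2p_{Hop} = 0 ⇒ p_{Go} = 151/3 + (1/3)p_{Hop}.
The best-response slope dp_{Go}/dp_{Hop} = 1/3 > 0: the reaction function is upward-sloping, so the choices are strategic complements.

strategic complements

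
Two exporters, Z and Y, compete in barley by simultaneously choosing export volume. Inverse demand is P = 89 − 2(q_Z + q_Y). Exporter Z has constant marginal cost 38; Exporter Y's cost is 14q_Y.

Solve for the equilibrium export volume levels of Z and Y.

4.5, 16.5

Exporter Z's profit: π = q_Z(89 − 2(q_Z + q_Y)) − 38q_Z.
∂π/∂q_Z = 51 − 4q_Z − 2q_Y = 0, so q_Z = 12.75 − 0.5q_Y.
By the same steps for Y: q_Y = 18.75 − 0.5q_Z.
Solving the two reaction functions simultaneously: (1 − (−0.5)(−0.5))q_Z = 12.75 − 0.5·18.75, so 0.75q_Z = 3.375 and q_Z = 4.5.
Then q_Y = 18.75 − 0.5·4.5 = 16.5.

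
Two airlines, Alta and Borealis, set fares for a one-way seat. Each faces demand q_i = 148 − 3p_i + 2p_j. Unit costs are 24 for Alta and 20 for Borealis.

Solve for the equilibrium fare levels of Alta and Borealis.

Alta's profit: π = (p_{Alta} − 24)(148 − 3p_{Alta} + 2p_{Borealis}).
∂π/∂p_{Alta} = 220 − 6p_{Alta} + 2p_{Borealis} = 0 ⇒ p_{Alta} = 110/3 + (1/3)p_{Borealis}.
Similarly p_{Borealis} = 104/3 + (1/3)p_{Alta}.
Solving the two reaction functions simultaneously: (1 − (1/3)(1/3))p_{Alta} = 110/3 + (1/3)·(104/3), so (8/9)p_{Alta} = 434/9 and p_{Alta} = 54.25.
Then p_{Borealis} = 104/3 + (1/3)·54.25 = 52.75.

54.25, 52.75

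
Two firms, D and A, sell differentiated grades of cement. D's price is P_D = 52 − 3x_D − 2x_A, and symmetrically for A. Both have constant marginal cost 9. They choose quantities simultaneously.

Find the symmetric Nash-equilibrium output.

Firm D's profit: π = x_D(52 − 3x_D − 2x_A) − 9x_D.
∂π/∂x_D = 43 − 6x_D − 2x_A = 0 ⇒ x_D = 43/6 − (1/3)x_A.
The game is symmetric, so in equilibrium x_A = x_D: the reaction function gives (4/3)x_D = 43/6, hence x_D = 5.375.

5.375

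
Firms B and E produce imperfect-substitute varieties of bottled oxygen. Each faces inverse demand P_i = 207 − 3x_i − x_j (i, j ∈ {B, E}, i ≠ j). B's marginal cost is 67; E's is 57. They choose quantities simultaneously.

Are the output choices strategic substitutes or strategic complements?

Firm B's profit: π = x_B(207 − 3x_B − x_E) − 67x_B.
∂π/∂x_B = 140 − 6x_B − x_E = 0 ⇒ x_B = 70/3 − (1/6)x_E.
The best-response slope dx_B/dx_E = −1/6 < 0: the reaction function is downward-sloping, so the choices are strategic substitutes.

strategic substitutes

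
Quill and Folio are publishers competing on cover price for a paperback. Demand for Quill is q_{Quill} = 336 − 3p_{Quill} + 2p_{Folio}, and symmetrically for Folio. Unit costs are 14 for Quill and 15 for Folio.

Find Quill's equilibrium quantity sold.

242.0625

Quill's profit: π = (p_{Quill} − 14)(336 − 3p_{Quill} + 2p_{Folio}).
∂π/∂p_{Quill} = 378 − 6p_{Quill} + 2p_{Folio} = 0 ⇒ p_{Quill} = 63 + (1/3)p_{Folio}.
Similarly p_{Folio} = 63.5 + (1/3)p_{Quill}.
Plugging p_{Folio} into Quill's best response: p_{Quill} = 63 + (1/3)(63.5 + (1/3)p_{Quill}) ⇒ (8/9)p_{Quill} = 505/6, so p_{Quill} = 94.6875.
Then p_{Folio} = 63.5 + (1/3)·94.6875 = 95.0625.
q_{Quill} = 336 − 3·94.6875 + 2·95.0625 = 242.0625.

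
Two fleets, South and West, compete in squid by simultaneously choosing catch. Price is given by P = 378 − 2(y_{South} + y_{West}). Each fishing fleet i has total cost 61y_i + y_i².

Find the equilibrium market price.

219.5

Fishing fleet South's profit: π = y_{South}(378 − 2(y_{South} + y_{West})) − 61y_{South} − y_{South}².
∂π/∂y_{South} = 317 − 6y_{South} − 2y_{West} = 0, so y_{South} = 317/6 − (1/3)y_{West}.
The game is symmetric, so in equilibrium y_{West} = y_{South}: the reaction function gives (4/3)y_{South} = 317/6, hence y_{South} = 39.625.
Equilibrium price: P = 378 − 2·79.25 = 219.5.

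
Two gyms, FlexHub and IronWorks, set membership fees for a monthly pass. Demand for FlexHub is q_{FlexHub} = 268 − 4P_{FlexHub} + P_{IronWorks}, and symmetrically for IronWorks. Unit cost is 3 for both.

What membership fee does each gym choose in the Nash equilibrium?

FlexHub's profit: π = (P_{FlexHub} − 3)(268 − 4P_{FlexHub} + P_{IronWorks}).
∂π/∂P_{FlexHub} = 280 − 8P_{FlexHub} + P_{IronWorks} = 0 ⇒ P_{FlexHub} = 35 + 0.125P_{IronWorks}.
By symmetry P_{IronWorks} = P_{FlexHub}; substituting into the reaction function, 0.875P_{FlexHub} = 35 and P_{FlexHub} = 40.

40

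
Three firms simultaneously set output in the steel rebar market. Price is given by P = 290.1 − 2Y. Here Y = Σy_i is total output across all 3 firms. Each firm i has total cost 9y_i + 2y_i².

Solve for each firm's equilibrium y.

23.425

A representative firm's profit is π_i = y_i(290.1 − 2Y) − 9y_i − 2y_i², with Y = y_i + Σ_{j≠i} y_j.
First-order condition: 281.1 − 8y_i − 2Σ_{j≠i} y_j = 0.
In a symmetric equilibrium every firm chooses the same y, so Σ_{j≠i} y_j = 2y. The condition becomes 281.1 − 12y = 0, giving y = 281.1/12 = 23.425.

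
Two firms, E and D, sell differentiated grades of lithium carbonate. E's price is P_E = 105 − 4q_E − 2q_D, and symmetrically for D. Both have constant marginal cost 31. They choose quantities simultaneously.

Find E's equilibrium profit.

Firm E's profit: π = q_E(105 − 4q_E − 2q_D) − 31q_E.
∂π/∂q_E = 74 − 8q_E − 2q_D = 0 ⇒ q_E = 9.25 − 0.25q_D.
By symmetry q_D = q_E; substituting into the reaction function, 1.25q_E = 9.25 and q_E = 7.4.
P_E = 105 − 4·7.4 − 2·7.4 = 60.6.
Profit = (60.6 − 31)·7.4 = 219.04.

219.04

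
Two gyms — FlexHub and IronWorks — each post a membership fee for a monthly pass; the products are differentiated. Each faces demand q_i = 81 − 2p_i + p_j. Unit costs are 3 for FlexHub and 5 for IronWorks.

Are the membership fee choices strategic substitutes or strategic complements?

FlexHub's profit: π = (p_{FlexHub} − 3)(81 − 2p_{FlexHub} + p_{IronWorks}).
∂π/∂p_{FlexHub} = 87 − 4p_{FlexHub} + p_{IronWorks} = 0 ⇒ p_{FlexHub} = 21.75 + 0.25p_{IronWorks}.
The best-response slope dp_{FlexHub}/dp_{IronWorks} = 0.25 > 0: the reaction function is upward-sloping, so the choices are strategic complements.

strategic complements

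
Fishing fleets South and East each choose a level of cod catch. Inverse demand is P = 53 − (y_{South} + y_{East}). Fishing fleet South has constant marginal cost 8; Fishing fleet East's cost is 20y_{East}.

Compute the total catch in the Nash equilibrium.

26

Fishing fleet South's profit: π = y_{South}(53 − (y_{South} + y_{East})) − 8y_{South}.
∂π/∂y_{South} = 45 − 2y_{South} − y_{East} = 0, so y_{South} = 22.5 − 0.5y_{East}.
By the same steps for East: y_{East} = 16.5 − 0.5y_{South}.
Substituting the second reaction function into the first: y_{South} = 22.5 − 0.5(16.5 − 0.5y_{South}), which gives 0.75y_{South} = 14.25 ⇒ y_{South} = 19.
Then y_{East} = 16.5 − 0.5·19 = 7.
Total catch: 19 + 7 = 26.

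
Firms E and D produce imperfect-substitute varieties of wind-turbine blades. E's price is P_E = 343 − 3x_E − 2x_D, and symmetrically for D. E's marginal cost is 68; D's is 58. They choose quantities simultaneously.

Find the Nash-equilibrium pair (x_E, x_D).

Firm E's profit: π = x_E(343 − 3x_E − 2x_D) − 68x_E.
∂π/∂x_E = 275 − 6x_E − 2x_D = 0 ⇒ x_E = 275/6 − (1/3)x_D.
Similarly x_D = 47.5 − (1/3)x_E.
Plugging x_D into E's best response: x_E = 275/6 − (1/3)(47.5 − (1/3)x_E) ⇒ (8/9)x_E = 30, so x_E = 33.75.
Then x_D = 47.5 − (1/3)·33.75 = 36.25.

33.75, 36.25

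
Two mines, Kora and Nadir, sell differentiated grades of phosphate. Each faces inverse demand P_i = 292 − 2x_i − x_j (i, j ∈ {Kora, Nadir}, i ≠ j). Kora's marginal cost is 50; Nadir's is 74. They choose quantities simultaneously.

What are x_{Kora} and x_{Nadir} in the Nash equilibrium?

Mine Kora's profit: π = x_{Kora}(292 − 2x_{Kora} − x_{Nadir}) − 50x_{Kora}.
∂π/∂x_{Kora} = 242 − 4x_{Kora} − x_{Nadir} = 0 ⇒ x_{Kora} = 60.5 − 0.25x_{Nadir}.
Similarly x_{Nadir} = 54.5 − 0.25x_{Kora}.
Solving the two reaction functions simultaneously: (1 − (−0.25)(−0.25))x_{Kora} = 60.5 − 0.25·54.5, so 0.9375x_{Kora} = 46.875 and x_{Kora} = 50.
Then x_{Nadir} = 54.5 − 0.25·50 = 42.

50, 42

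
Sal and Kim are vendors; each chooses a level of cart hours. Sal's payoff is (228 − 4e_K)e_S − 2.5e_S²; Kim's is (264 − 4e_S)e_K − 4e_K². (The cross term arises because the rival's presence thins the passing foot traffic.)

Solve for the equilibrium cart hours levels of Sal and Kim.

Expanding Sal's payoff: 228e_S − 4e_Ke_S − 2.5e_S².
∂π/∂e_S = 228 − 4e_K − 5e_S = 0, so e_S = 45.6 − 0.8e_K.
Likewise for Kim: e_K = 33 − 0.5e_S.
Substituting the second reaction function into the first: e_S = 45.6 − 0.8(33 − 0.5e_S), which gives 0.6e_S = 19.2 ⇒ e_S = 32.
Then e_K = 33 − 0.5·32 = 17.

32, 17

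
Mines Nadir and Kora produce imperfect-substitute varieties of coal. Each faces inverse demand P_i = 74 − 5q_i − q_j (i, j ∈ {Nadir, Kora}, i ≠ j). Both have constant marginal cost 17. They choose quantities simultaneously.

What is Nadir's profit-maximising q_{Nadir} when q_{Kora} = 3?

Mine Nadir's profit: π = q_{Nadir}(74 − 5q_{Nadir} − q_{Kora}) − 17q_{Nadir}.
∂π/∂q_{Nadir} = 57 − 10q_{Nadir} − q_{Kora} = 0 ⇒ q_{Nadir} = 5.7 − 0.1q_{Kora}.
At q_{Kora} = 3: q_{Nadir} = 5.7 − 0.1·3 = 5.4.

5.4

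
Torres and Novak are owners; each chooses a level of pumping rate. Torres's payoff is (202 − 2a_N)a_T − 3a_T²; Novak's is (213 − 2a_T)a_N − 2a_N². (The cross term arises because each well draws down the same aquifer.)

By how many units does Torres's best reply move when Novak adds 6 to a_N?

Expanding Torres's payoff: 202a_T − 2a_Na_T − 3a_T².
∂π/∂a_T = 202 − 2a_N − 6a_T = 0, so a_T = 101/3 − (1/3)a_N.
The reaction-function slope is −1/3, so a 6-unit rise in a_N moves a_T by −1/3 × 6 = −2. Torres's best response falls — the actions are strategic substitutes.

-2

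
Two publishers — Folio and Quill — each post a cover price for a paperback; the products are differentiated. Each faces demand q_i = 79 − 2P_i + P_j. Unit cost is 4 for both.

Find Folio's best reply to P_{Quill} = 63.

37.5

Folio's profit: π = (P_{Folio} − 4)(79 − 2P_{Folio} + P_{Quill}).
∂π/∂P_{Folio} = 87 − 4P_{Folio} + P_{Quill} = 0 ⇒ P_{Folio} = 21.75 + 0.25P_{Quill}.
At P_{Quill} = 63: P_{Folio} = 21.75 + 0.25·63 = 37.5.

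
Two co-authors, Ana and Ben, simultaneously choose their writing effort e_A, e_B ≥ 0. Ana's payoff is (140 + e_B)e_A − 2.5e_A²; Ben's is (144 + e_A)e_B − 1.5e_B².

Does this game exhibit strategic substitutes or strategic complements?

Expanding Ana's payoff: 140e_A + e_Be_A − 2.5e_A².
∂π/∂e_A = 140 + e_B − 5e_A = 0, so e_A = 28 + 0.2e_B.
The best-response slope de_A/de_B = 0.2 > 0: the reaction function is upward-sloping, so the choices are strategic complements.

strategic complements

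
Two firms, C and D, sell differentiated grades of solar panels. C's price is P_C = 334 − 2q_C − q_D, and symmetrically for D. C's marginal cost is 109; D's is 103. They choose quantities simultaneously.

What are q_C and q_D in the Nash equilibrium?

Firm C's profit: π = q_C(334 − 2q_C − q_D) − 109q_C.
∂π/∂q_C = 225 − 4q_C − q_D = 0 ⇒ q_C = 56.25 − 0.25q_D.
Similarly q_D = 57.75 − 0.25q_C.
Substituting the second reaction function into the first: q_C = 56.25 − 0.25(57.75 − 0.25q_C), which gives 0.9375q_C = 41.8125 ⇒ q_C = 44.6.
Then q_D = 57.75 − 0.25·44.6 = 46.6.

44.6, 46.6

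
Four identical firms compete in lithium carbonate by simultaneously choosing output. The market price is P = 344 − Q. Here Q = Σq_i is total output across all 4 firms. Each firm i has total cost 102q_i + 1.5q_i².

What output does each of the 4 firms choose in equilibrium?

A representative firm's profit is π_i = q_i(344 − Q) − 102q_i − 1.5q_i², with Q = q_i + Σ_{j≠i} q_j.
First-order condition: 242 − 5q_i − Σ_{j≠i} q_j = 0.
With identical firms, set every q_j = q: then 242 − 5q − 3q = 0, i.e. q = 242/8 = 30.25.

30.25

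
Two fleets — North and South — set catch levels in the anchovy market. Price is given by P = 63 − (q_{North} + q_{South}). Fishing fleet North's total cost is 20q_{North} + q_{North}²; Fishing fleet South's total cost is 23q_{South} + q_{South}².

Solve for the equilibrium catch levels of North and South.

Fishing fleet North's profit: π = q_{North}(63 − (q_{North} + q_{South})) − 20q_{North} − q_{North}².
∂π/∂q_{North} = 43 − 4q_{North} − q_{South} = 0, so q_{North} = 10.75 − 0.25q_{South}.
By the same steps for South: q_{South} = 10 − 0.25q_{North}.
Substituting the second reaction function into the first: q_{North} = 10.75 − 0.25(10 − 0.25q_{North}), which gives 0.9375q_{North} = 8.25 ⇒ q_{North} = 8.8.
Then q_{South} = 10 − 0.25·8.8 = 7.8.

8.8, 7.8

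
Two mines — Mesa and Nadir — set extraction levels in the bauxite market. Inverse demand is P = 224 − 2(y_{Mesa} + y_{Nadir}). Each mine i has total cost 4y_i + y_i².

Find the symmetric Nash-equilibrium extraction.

Mine Mesa's profit: π = y_{Mesa}(224 − 2(y_{Mesa} + y_{Nadir})) − 4y_{Mesa} − y_{Mesa}².
∂π/∂y_{Mesa} = 220 − 6y_{Mesa} − 2y_{Nadir} = 0, so y_{Mesa} = 110/3 − (1/3)y_{Nadir}.
The game is symmetric, so in equilibrium y_{Nadir} = y_{Mesa}: the reaction function gives (4/3)y_{Mesa} = 110/3, hence y_{Mesa} = 27.5.

27.5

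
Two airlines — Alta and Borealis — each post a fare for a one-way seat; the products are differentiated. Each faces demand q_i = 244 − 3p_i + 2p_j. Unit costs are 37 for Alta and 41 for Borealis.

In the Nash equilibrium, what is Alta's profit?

8268.75

Alta's profit: π = (p_{Alta} − 37)(244 − 3p_{Alta} + 2p_{Borealis}).
∂π/∂p_{Alta} = 355 − 6p_{Alta} + 2p_{Borealis} = 0 ⇒ p_{Alta} = 355/6 + (1/3)p_{Borealis}.
Similarly p_{Borealis} = 367/6 + (1/3)p_{Alta}.
Substituting the second reaction function into the first: p_{Alta} = 355/6 + (1/3)(367/6 + (1/3)p_{Alta}), which gives (8/9)p_{Alta} = 716/9 ⇒ p_{Alta} = 89.5.
Then p_{Borealis} = 367/6 + (1/3)·89.5 = 91.
q_{Alta} = 244 − 3·89.5 + 2·91 = 157.5.
Profit = (89.5 − 37)·157.5 = 8268.75.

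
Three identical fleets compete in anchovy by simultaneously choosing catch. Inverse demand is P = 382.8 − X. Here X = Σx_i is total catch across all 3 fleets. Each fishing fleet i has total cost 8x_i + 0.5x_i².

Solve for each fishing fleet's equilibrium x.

A representative fishing fleet's profit is π_i = x_i(382.8 − X) − 8x_i − 0.5x_i², with X = x_i + Σ_{j≠i} x_j.
First-order condition: 374.8 − 3x_i − Σ_{j≠i} x_j = 0.
With identical fishing fleets, set every x_j = x: then 374.8 − 3x − 2x = 0, i.e. x = 374.8/5 = 74.96.

74.96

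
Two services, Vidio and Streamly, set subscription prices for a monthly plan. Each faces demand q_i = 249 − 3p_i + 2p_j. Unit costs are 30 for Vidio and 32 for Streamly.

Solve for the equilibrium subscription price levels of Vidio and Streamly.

Vidio's profit: π = (p_{Vidio} − 30)(249 − 3p_{Vidio} + 2p_{Streamly}).
∂π/∂p_{Vidio} = 339 − 6p_{Vidio} + 2p_{Streamly} = 0 ⇒ p_{Vidio} = 56.5 + (1/3)p_{Streamly}.
Similarly p_{Streamly} = 57.5 + (1/3)p_{Vidio}.
Solving the two reaction functions simultaneously: (1 − (1/3)(1/3))p_{Vidio} = 56.5 + (1/3)·57.5, so (8/9)p_{Vidio} = 227/3 and p_{Vidio} = 85.125.
Then p_{Streamly} = 57.5 + (1/3)·85.125 = 85.875.

85.125, 85.875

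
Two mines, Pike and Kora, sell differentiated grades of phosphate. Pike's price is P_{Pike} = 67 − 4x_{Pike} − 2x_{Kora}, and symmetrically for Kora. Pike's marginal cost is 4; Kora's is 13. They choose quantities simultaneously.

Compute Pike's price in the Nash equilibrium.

30.4

Mine Pike's profit: π = x_{Pike}(67 − 4x_{Pike} − 2x_{Kora}) − 4x_{Pike}.
∂π/∂x_{Pike} = 63 − 8x_{Pike} − 2x_{Kora} = 0 ⇒ x_{Pike} = 7.875 − 0.25x_{Kora}.
Similarly x_{Kora} = 6.75 − 0.25x_{Pike}.
Plugging x_{Kora} into Pike's best response: x_{Pike} = 7.875 − 0.25(6.75 − 0.25x_{Pike}) ⇒ 0.9375x_{Pike} = 6.1875, so x_{Pike} = 6.6.
Then x_{Kora} = 6.75 − 0.25·6.6 = 5.1.
P_{Pike} = 67 − 4·6.6 − 2·5.1 = 30.4.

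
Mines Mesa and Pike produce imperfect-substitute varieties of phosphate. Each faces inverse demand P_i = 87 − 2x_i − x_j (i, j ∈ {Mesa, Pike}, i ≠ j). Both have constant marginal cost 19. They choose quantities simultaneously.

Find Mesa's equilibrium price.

Mine Mesa's profit: π = x_{Mesa}(87 − 2x_{Mesa} − x_{Pike}) − 19x_{Mesa}.
∂π/∂x_{Mesa} = 68 − 4x_{Mesa} − x_{Pike} = 0 ⇒ x_{Mesa} = 17 − 0.25x_{Pike}.
By symmetry x_{Pike} = x_{Mesa}; substituting into the reaction function, 1.25x_{Mesa} = 17 and x_{Mesa} = 13.6.
P_{Mesa} = 87 − 2·13.6 − 13.6 = 46.2.

46.2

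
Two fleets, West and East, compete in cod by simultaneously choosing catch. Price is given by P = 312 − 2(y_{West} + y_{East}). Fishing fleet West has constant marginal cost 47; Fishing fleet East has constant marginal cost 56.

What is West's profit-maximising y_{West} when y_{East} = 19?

Fishing fleet West's profit: π = y_{West}(312 − 2(y_{West} + y_{East})) − 47y_{West}.
∂π/∂y_{West} = 265 − 4y_{West} − 2y_{East} = 0, so y_{West} = 66.25 − 0.5y_{East}.
At y_{East} = 19: y_{West} = 66.25 − 0.5·19 = 56.75.

56.75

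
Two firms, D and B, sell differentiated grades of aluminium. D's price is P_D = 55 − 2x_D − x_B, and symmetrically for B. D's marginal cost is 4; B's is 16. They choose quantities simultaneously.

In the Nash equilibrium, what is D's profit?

242

Firm D's profit: π = x_D(55 − 2x_D − x_B) − 4x_D.
∂π/∂x_D = 51 − 4x_D − x_B = 0 ⇒ x_D = 12.75 − 0.25x_B.
Similarly x_B = 9.75 − 0.25x_D.
Plugging x_B into D's best response: x_D = 12.75 − 0.25(9.75 − 0.25x_D) ⇒ 0.9375x_D = 10.3125, so x_D = 11.
Then x_B = 9.75 − 0.25·11 = 7.
P_D = 55 − 2·11 − 7 = 26.
Profit = (26 − 4)·11 = 242.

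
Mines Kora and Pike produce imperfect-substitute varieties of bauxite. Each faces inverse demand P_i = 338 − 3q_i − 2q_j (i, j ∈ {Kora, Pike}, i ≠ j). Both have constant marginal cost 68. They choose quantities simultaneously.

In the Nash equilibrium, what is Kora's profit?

3417.1875

Mine Kora's profit: π = q_{Kora}(338 − 3q_{Kora} − 2q_{Pike}) − 68q_{Kora}.
∂π/∂q_{Kora} = 270 − 6q_{Kora} − 2q_{Pike} = 0 ⇒ q_{Kora} = 45 − (1/3)q_{Pike}.
The game is symmetric, so in equilibrium q_{Pike} = q_{Kora}: the reaction function gives (4/3)q_{Kora} = 45, hence q_{Kora} = 33.75.
P_{Kora} = 338 − 3·33.75 − 2·33.75 = 169.25.
Profit = (169.25 − 68)·33.75 = 3417.1875.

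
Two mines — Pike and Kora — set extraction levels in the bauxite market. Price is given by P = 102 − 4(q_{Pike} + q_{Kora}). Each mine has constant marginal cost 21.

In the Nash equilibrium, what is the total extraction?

Mine Pike's profit: π = q_{Pike}(102 − 4(q_{Pike} + q_{Kora})) − 21q_{Pike}.
∂π/∂q_{Pike} = 81 − 8q_{Pike} − 4q_{Kora} = 0, so q_{Pike} = 10.125 − 0.5q_{Kora}.
Setting q_{Pike} = q_{Kora} in the reaction function: q_{Pike} = 10.125 − 0.5q_{Pike}, so q_{Pike} = 10.125 / 1.5 = 6.75.
Total extraction: 6.75 + 6.75 = 13.5.

13.5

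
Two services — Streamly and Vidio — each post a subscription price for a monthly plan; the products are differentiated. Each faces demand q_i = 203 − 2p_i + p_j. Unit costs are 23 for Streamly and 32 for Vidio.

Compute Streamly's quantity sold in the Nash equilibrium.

Streamly's profit: π = (p_{Streamly} − 23)(203 − 2p_{Streamly} + p_{Vidio}).
∂π/∂p_{Streamly} = 249 − 4p_{Streamly} + p_{Vidio} = 0 ⇒ p_{Streamly} = 62.25 + 0.25p_{Vidio}.
Similarly p_{Vidio} = 66.75 + 0.25p_{Streamly}.
Substituting the second reaction function into the first: p_{Streamly} = 62.25 + 0.25(66.75 + 0.25p_{Streamly}), which gives 0.9375p_{Streamly} = 78.9375 ⇒ p_{Streamly} = 84.2.
Then p_{Vidio} = 66.75 + 0.25·84.2 = 87.8.
q_{Streamly} = 203 − 2·84.2 + 87.8 = 122.4.

122.4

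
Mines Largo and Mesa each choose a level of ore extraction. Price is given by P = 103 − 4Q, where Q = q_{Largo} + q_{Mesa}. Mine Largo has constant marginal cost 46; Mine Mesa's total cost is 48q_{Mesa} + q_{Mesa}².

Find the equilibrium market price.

Mine Largo's profit: π = q_{Largo}(103 − 4(q_{Largo} + q_{Mesa})) − 46q_{Largo}.
∂π/∂q_{Largo} = 57 − 8q_{Largo} − 4q_{Mesa} = 0, so q_{Largo} = 7.125 − 0.5q_{Mesa}.
For Mesa: ∂π/∂q_{Mesa} = 55 − 10q_{Mesa} − 4q_{Largo} = 0 ⇒ q_{Mesa} = 5.5 − 0.4q_{Largo}.
Substituting the second reaction function into the first: q_{Largo} = 7.125 − 0.5(5.5 − 0.4q_{Largo}), which gives 0.8q_{Largo} = 4.375 ⇒ q_{Largo} = 175/32.
Then q_{Mesa} = 5.5 − 0.4·(175/32) = 3.3125.
Equilibrium price: P = 103 − 4·(281/32) = 67.875.

67.875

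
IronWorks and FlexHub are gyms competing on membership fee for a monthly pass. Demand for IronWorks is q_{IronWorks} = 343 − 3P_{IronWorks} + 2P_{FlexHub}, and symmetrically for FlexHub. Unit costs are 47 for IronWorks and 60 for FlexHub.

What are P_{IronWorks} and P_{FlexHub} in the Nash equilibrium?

IronWorks's profit: π = (P_{IronWorks} − 47)(343 − 3P_{IronWorks} + 2P_{FlexHub}).
∂π/∂P_{IronWorks} = 484 − 6P_{IronWorks} + 2P_{FlexHub} = 0 ⇒ P_{IronWorks} = 242/3 + (1/3)P_{FlexHub}.
Similarly P_{FlexHub} = 523/6 + (1/3)P_{IronWorks}.
Plugging P_{FlexHub} into IronWorks's best response: P_{IronWorks} = 242/3 + (1/3)(523/6 + (1/3)P_{IronWorks}) ⇒ (8/9)P_{IronWorks} = 1975/18, so P_{IronWorks} = 123.4375.
Then P_{FlexHub} = 523/6 + (1/3)·123.4375 = 128.3125.

123.4375, 128.3125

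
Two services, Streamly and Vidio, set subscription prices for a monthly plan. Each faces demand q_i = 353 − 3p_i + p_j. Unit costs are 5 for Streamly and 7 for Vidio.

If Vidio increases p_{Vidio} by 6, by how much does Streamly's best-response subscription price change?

Streamly's profit: π = (p_{Streamly} − 5)(353 − 3p_{Streamly} + p_{Vidio}).
∂π/∂p_{Streamly} = 368 − 6p_{Streamly} + p_{Vidio} = 0 ⇒ p_{Streamly} = 184/3 + (1/6)p_{Vidio}.
The reaction-function slope is 1/6, so a 6-unit rise in p_{Vidio} moves p_{Streamly} by 1/6 × 6 = 1. Streamly's best response rises — the actions are strategic complements.

1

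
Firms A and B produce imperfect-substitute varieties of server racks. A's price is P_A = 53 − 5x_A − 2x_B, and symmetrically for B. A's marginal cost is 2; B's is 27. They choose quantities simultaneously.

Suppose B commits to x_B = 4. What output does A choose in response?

4.3

Firm A's profit: π = x_A(53 − 5x_A − 2x_B) − 2x_A.
∂π/∂x_A = 51 − 10x_A − 2x_B = 0 ⇒ x_A = 5.1 − 0.2x_B.
At x_B = 4: x_A = 5.1 − 0.2·4 = 4.3.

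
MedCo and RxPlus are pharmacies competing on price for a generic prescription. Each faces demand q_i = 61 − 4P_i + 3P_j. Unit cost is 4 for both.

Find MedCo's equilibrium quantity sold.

MedCo's profit: π = (P_{MedCo} − 4)(61 − 4P_{MedCo} + 3P_{RxPlus}).
∂π/∂P_{MedCo} = 77 − 8P_{MedCo} + 3P_{RxPlus} = 0 ⇒ P_{MedCo} = 9.625 + 0.375P_{RxPlus}.
The game is symmetric, so in equilibrium P_{RxPlus} = P_{MedCo}: the reaction function gives 0.625P_{MedCo} = 9.625, hence P_{MedCo} = 15.4.
q_{MedCo} = 61 − 4·15.4 + 3·15.4 = 45.6.

45.6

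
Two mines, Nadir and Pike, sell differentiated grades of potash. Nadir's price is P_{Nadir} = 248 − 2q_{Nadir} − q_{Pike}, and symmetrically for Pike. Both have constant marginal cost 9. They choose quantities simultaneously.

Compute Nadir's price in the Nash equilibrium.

104.6

Mine Nadir's profit: π = q_{Nadir}(248 − 2q_{Nadir} − q_{Pike}) − 9q_{Nadir}.
∂π/∂q_{Nadir} = 239 − 4q_{Nadir} − q_{Pike} = 0 ⇒ q_{Nadir} = 59.75 − 0.25q_{Pike}.
By symmetry q_{Pike} = q_{Nadir}; substituting into the reaction function, 1.25q_{Nadir} = 59.75 and q_{Nadir} = 47.8.
P_{Nadir} = 248 − 2·47.8 − 47.8 = 104.6.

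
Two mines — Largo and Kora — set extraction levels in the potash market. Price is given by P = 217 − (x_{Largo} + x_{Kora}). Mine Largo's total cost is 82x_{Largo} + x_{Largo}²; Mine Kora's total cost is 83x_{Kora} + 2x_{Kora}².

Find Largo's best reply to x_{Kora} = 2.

33.25

Mine Largo's profit: π = x_{Largo}(217 − (x_{Largo} + x_{Kora})) − 82x_{Largo} − x_{Largo}².
∂π/∂x_{Largo} = 135 − 4x_{Largo} − x_{Kora} = 0, so x_{Largo} = 33.75 − 0.25x_{Kora}.
At x_{Kora} = 2: x_{Largo} = 33.75 − 0.25·2 = 33.25.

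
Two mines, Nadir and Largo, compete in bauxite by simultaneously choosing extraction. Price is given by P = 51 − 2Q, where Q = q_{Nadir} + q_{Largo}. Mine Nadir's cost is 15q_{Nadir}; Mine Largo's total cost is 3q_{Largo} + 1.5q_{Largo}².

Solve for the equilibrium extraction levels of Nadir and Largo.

6.5, 5

Mine Nadir's profit: π = q_{Nadir}(51 − 2(q_{Nadir} + q_{Largo})) − 15q_{Nadir}.
∂π/∂q_{Nadir} = 36 − 4q_{Nadir} − 2q_{Largo} = 0, so q_{Nadir} = 9 − 0.5q_{Largo}.
For Largo: ∂π/∂q_{Largo} = 48 − 7q_{Largo} − 2q_{Nadir} = 0 ⇒ q_{Largo} = 48/7 − (2/7)q_{Nadir}.
Solving the two reaction functions simultaneously: (1 − (−0.5)(−2/7))q_{Nadir} = 9 − 0.5·(48/7), so (6/7)q_{Nadir} = 39/7 and q_{Nadir} = 6.5.
Then q_{Largo} = 48/7 − (2/7)·6.5 = 5.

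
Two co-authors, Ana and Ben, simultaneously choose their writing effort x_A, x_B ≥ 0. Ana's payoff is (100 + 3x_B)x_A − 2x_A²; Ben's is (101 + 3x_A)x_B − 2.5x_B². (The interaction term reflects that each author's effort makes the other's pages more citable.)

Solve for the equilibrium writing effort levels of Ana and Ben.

73, 64

Expanding Ana's payoff: 100x_A + 3x_Bx_A − 2x_A².
∂π/∂x_A = 100 + 3x_B − 4x_A = 0, so x_A = 25 + 0.75x_B.
Likewise for Ben: x_B = 20.2 + 0.6x_A.
Plugging x_B into Ana's best response: x_A = 25 + 0.75(20.2 + 0.6x_A) ⇒ 0.55x_A = 40.15, so x_A = 73.
Then x_B = 20.2 + 0.6·73 = 64.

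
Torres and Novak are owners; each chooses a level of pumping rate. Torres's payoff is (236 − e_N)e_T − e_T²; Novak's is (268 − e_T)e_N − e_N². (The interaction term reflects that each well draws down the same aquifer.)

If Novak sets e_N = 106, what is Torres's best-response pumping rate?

65

Expanding Torres's payoff: 236e_T − e_Ne_T − e_T².
∂π/∂e_T = 236 − e_N − 2e_T = 0, so e_T = 118 − 0.5e_N.
At e_N = 106: e_T = 118 − 0.5·106 = 65.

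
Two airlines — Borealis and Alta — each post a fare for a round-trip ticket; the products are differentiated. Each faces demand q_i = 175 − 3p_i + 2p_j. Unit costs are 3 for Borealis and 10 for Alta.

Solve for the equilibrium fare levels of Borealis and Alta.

Borealis's profit: π = (p_{Borealis} − 3)(175 − 3p_{Borealis} + 2p_{Alta}).
∂π/∂p_{Borealis} = 184 − 6p_{Borealis} + 2p_{Alta} = 0 ⇒ p_{Borealis} = 92/3 + (1/3)p_{Alta}.
Similarly p_{Alta} = 205/6 + (1/3)p_{Borealis}.
Substituting the second reaction function into the first: p_{Borealis} = 92/3 + (1/3)(205/6 + (1/3)p_{Borealis}), which gives (8/9)p_{Borealis} = 757/18 ⇒ p_{Borealis} = 47.3125.
Then p_{Alta} = 205/6 + (1/3)·47.3125 = 49.9375.

47.3125, 49.9375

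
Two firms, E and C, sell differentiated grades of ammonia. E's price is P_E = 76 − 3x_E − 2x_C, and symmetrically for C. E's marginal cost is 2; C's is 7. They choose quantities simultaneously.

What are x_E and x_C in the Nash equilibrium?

Firm E's profit: π = x_E(76 − 3x_E − 2x_C) − 2x_E.
∂π/∂x_E = 74 − 6x_E − 2x_C = 0 ⇒ x_E = 37/3 − (1/3)x_C.
Similarly x_C = 11.5 − (1/3)x_E.
Plugging x_C into E's best response: x_E = 37/3 − (1/3)(11.5 − (1/3)x_E) ⇒ (8/9)x_E = 8.5, so x_E = 9.5625.
Then x_C = 11.5 − (1/3)·9.5625 = 8.3125.

9.5625, 8.3125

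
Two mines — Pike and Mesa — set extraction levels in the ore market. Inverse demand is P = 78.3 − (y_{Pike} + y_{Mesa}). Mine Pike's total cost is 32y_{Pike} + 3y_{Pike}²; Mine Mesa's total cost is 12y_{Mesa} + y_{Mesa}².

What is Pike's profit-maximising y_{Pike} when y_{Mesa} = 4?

5.2875

Mine Pike's profit: π = y_{Pike}(78.3 − (y_{Pike} + y_{Mesa})) − 32y_{Pike} − 3y_{Pike}².
∂π/∂y_{Pike} = 46.3 − 8y_{Pike} − y_{Mesa} = 0, so y_{Pike} = 5.7875 − 0.125y_{Mesa}.
At y_{Mesa} = 4: y_{Pike} = 5.7875 − 0.125·4 = 5.2875.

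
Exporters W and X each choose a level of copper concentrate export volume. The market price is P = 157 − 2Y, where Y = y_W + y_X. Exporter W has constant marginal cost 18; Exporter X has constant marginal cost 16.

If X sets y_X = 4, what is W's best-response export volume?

Exporter W's profit: π = y_W(157 − 2(y_W + y_X)) − 18y_W.
∂π/∂y_W = 139 − 4y_W − 2y_X = 0, so y_W = 34.75 − 0.5y_X.
At y_X = 4: y_W = 34.75 − 0.5·4 = 32.75.

32.75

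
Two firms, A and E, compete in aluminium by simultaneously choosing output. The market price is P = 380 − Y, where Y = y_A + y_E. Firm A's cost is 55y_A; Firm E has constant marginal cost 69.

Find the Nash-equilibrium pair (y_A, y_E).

113, 99

Firm A's profit: π = y_A(380 − (y_A + y_E)) − 55y_A.
∂π/∂y_A = 325 − 2y_A − y_E = 0, so y_A = 162.5 − 0.5y_E.
By the same steps for E: y_E = 155.5 − 0.5y_A.
Solving the two reaction functions simultaneously: (1 − (−0.5)(−0.5))y_A = 162.5 − 0.5·155.5, so 0.75y_A = 84.75 and y_A = 113.
Then y_E = 155.5 − 0.5·113 = 99.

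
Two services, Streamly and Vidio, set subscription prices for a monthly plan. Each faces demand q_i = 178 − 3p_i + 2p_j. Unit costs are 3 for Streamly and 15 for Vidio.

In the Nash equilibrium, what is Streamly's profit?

6348

Streamly's profit: π = (p_{Streamly} − 3)(178 − 3p_{Streamly} + 2p_{Vidio}).
∂π/∂p_{Streamly} = 187 − 6p_{Streamly} + 2p_{Vidio} = 0 ⇒ p_{Streamly} = 187/6 + (1/3)p_{Vidio}.
Similarly p_{Vidio} = 223/6 + (1/3)p_{Streamly}.
Plugging p_{Vidio} into Streamly's best response: p_{Streamly} = 187/6 + (1/3)(223/6 + (1/3)p_{Streamly}) ⇒ (8/9)p_{Streamly} = 392/9, so p_{Streamly} = 49.
Then p_{Vidio} = 223/6 + (1/3)·49 = 53.5.
q_{Streamly} = 178 − 3·49 + 2·53.5 = 138.
Profit = (49 − 3)·138 = 6348.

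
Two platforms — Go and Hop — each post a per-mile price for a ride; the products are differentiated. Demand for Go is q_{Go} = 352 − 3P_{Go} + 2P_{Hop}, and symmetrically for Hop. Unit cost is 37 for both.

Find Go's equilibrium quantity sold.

Go's profit: π = (P_{Go} − 37)(352 − 3P_{Go} + 2P_{Hop}).
∂π/∂P_{Go} = 463 − 6P_{Go} + 2P_{Hop} = 0 ⇒ P_{Go} = 463/6 + (1/3)P_{Hop}.
By symmetry P_{Hop} = P_{Go}; substituting into the reaction function, (2/3)P_{Go} = 463/6 and P_{Go} = 115.75.
q_{Go} = 352 − 3·115.75 + 2·115.75 = 236.25.

236.25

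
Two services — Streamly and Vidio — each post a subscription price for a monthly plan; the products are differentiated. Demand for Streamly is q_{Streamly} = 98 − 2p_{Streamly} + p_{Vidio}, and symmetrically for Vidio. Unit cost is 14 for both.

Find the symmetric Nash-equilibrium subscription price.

42

Streamly's profit: π = (p_{Streamly} − 14)(98 − 2p_{Streamly} + p_{Vidio}).
∂π/∂p_{Streamly} = 126 − 4p_{Streamly} + p_{Vidio} = 0 ⇒ p_{Streamly} = 31.5 + 0.25p_{Vidio}.
Setting p_{Streamly} = p_{Vidio} in the reaction function: p_{Streamly} = 31.5 + 0.25p_{Streamly}, so p_{Streamly} = 31.5 / 0.75 = 42.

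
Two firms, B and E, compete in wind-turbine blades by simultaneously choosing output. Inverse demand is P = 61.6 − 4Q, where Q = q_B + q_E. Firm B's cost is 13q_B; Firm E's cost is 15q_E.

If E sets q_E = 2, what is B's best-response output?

5.075

Firm B's profit: π = q_B(61.6 − 4(q_B + q_E)) − 13q_B.
∂π/∂q_B = 48.6 − 8q_B − 4q_E = 0, so q_B = 6.075 − 0.5q_E.
At q_E = 2: q_B = 6.075 − 0.5·2 = 5.075.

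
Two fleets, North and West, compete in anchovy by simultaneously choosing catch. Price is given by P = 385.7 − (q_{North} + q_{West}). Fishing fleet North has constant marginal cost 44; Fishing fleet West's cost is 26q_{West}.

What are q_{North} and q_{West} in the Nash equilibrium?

107.9, 125.9

Fishing fleet North's profit: π = q_{North}(385.7 − (q_{North} + q_{West})) − 44q_{North}.
∂π/∂q_{North} = 341.7 − 2q_{North} − q_{West} = 0, so q_{North} = 170.85 − 0.5q_{West}.
By the same steps for West: q_{West} = 179.85 − 0.5q_{North}.
Solving the two reaction functions simultaneously: (1 − (−0.5)(−0.5))q_{North} = 170.85 − 0.5·179.85, so 0.75q_{North} = 80.925 and q_{North} = 107.9.
Then q_{West} = 179.85 − 0.5·107.9 = 125.9.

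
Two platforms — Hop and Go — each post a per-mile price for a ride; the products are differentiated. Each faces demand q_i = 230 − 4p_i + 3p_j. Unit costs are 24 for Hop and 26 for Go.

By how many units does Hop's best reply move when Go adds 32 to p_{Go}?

Hop's profit: π = (p_{Hop} − 24)(230 − 4p_{Hop} + 3p_{Go}).
∂π/∂p_{Hop} = 326 − 8p_{Hop} + 3p_{Go} = 0 ⇒ p_{Hop} = 40.75 + 0.375p_{Go}.
The reaction-function slope is 0.375, so a 32-unit rise in p_{Go} moves p_{Hop} by 0.375 × 32 = 12. Hop's best response rises — the actions are strategic complements.

12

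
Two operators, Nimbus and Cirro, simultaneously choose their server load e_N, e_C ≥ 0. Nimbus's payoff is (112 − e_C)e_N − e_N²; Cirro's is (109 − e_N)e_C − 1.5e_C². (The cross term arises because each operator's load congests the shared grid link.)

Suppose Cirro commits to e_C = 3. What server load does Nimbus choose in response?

Expanding Nimbus's payoff: 112e_N − e_Ce_N − e_N².
∂π/∂e_N = 112 − e_C − 2e_N = 0, so e_N = 56 − 0.5e_C.
At e_C = 3: e_N = 56 − 0.5·3 = 54.5.

54.5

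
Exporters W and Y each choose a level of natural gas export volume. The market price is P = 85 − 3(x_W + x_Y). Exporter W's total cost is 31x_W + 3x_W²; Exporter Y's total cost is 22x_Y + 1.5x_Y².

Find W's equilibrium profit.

54

Exporter W's profit: π = x_W(85 − 3(x_W + x_Y)) − 31x_W − 3x_W².
∂π/∂x_W = 54 − 12x_W − 3x_Y = 0, so x_W = 4.5 − 0.25x_Y.
For Y: ∂π/∂x_Y = 63 − 9x_Y − 3x_W = 0 ⇒ x_Y = 7 − (1/3)x_W.
Substituting the second reaction function into the first: x_W = 4.5 − 0.25(7 − (1/3)x_W), which gives (11/12)x_W = 2.75 ⇒ x_W = 3.
Then x_Y = 7 − (1/3)·3 = 6.
Price P = 85 − 3·9 = 58.
W's profit: (58 − 31)·3 − 3(3)² = 54.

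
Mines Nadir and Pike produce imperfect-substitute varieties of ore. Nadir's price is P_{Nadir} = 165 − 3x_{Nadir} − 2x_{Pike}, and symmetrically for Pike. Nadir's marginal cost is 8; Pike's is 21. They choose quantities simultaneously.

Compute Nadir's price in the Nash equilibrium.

69.3125

Mine Nadir's profit: π = x_{Nadir}(165 − 3x_{Nadir} − 2x_{Pike}) − 8x_{Nadir}.
∂π/∂x_{Nadir} = 157 − 6x_{Nadir} − 2x_{Pike} = 0 ⇒ x_{Nadir} = 157/6 − (1/3)x_{Pike}.
Similarly x_{Pike} = 24 − (1/3)x_{Nadir}.
Substituting the second reaction function into the first: x_{Nadir} = 157/6 − (1/3)(24 − (1/3)x_{Nadir}), which gives (8/9)x_{Nadir} = 109/6 ⇒ x_{Nadir} = 20.4375.
Then x_{Pike} = 24 − (1/3)·20.4375 = 17.1875.
P_{Nadir} = 165 − 3·20.4375 − 2·17.1875 = 69.3125.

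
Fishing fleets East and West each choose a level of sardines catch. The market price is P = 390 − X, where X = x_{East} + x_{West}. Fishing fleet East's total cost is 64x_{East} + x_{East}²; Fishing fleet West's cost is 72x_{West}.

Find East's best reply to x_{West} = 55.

Fishing fleet East's profit: π = x_{East}(390 − (x_{East} + x_{West})) − 64x_{East} − x_{East}².
∂π/∂x_{East} = 326 − 4x_{East} − x_{West} = 0, so x_{East} = 81.5 − 0.25x_{West}.
At x_{West} = 55: x_{East} = 81.5 − 0.25·55 = 67.75.

67.75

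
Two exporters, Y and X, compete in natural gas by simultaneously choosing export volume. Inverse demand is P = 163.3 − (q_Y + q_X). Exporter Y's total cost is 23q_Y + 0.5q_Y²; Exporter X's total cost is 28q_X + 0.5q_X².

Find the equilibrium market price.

94.4

Exporter Y's profit: π = q_Y(163.3 − (q_Y + q_X)) − 23q_Y − 0.5q_Y².
∂π/∂q_Y = 140.3 − 3q_Y − q_X = 0, so q_Y = 1403/30 − (1/3)q_X.
By the same steps for X: q_X = 45.1 − (1/3)q_Y.
Plugging q_X into Y's best response: q_Y = 1403/30 − (1/3)(45.1 − (1/3)q_Y) ⇒ (8/9)q_Y = 476/15, so q_Y = 35.7.
Then q_X = 45.1 − (1/3)·35.7 = 33.2.
Equilibrium price: P = 163.3 − 68.9 = 94.4.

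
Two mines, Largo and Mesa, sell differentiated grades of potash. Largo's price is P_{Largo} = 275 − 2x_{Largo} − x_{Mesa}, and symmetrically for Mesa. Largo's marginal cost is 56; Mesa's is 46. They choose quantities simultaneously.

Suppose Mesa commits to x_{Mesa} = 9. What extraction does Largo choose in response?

52.5

Mine Largo's profit: π = x_{Largo}(275 − 2x_{Largo} − x_{Mesa}) − 56x_{Largo}.
∂π/∂x_{Largo} = 219 − 4x_{Largo} − x_{Mesa} = 0 ⇒ x_{Largo} = 54.75 − 0.25x_{Mesa}.
At x_{Mesa} = 9: x_{Largo} = 54.75 − 0.25·9 = 52.5.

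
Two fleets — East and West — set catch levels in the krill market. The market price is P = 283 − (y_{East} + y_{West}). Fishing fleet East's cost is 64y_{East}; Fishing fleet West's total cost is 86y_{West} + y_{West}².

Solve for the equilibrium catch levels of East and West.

Fishing fleet East's profit: π = y_{East}(283 − (y_{East} + y_{West})) − 64y_{East}.
∂π/∂y_{East} = 219 − 2y_{East} − y_{West} = 0, so y_{East} = 109.5 − 0.5y_{West}.
For West: ∂π/∂y_{West} = 197 − 4y_{West} − y_{East} = 0 ⇒ y_{West} = 49.25 − 0.25y_{East}.
Substituting the second reaction function into the first: y_{East} = 109.5 − 0.5(49.25 − 0.25y_{East}), which gives 0.875y_{East} = 84.875 ⇒ y_{East} = 97.
Then y_{West} = 49.25 − 0.25·97 = 25.

97, 25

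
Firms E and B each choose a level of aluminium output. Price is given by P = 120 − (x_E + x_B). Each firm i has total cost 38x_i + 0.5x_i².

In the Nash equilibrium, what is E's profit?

Firm E's profit: π = x_E(120 − (x_E + x_B)) − 38x_E − 0.5x_E².
∂π/∂x_E = 82 − 3x_E − x_B = 0, so x_E = 82/3 − (1/3)x_B.
The game is symmetric, so in equilibrium x_B = x_E: the reaction function gives (4/3)x_E = 82/3, hence x_E = 20.5.
Price P = 120 − 41 = 79.
E's profit: (79 − 38)·20.5 − 0.5(20.5)² = 630.375.

630.375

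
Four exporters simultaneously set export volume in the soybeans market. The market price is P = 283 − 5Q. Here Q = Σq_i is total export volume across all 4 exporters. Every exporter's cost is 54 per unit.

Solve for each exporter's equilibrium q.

A representative exporter's profit is π_i = q_i(283 − 5Q) − 54q_i, with Q = q_i + Σ_{j≠i} q_j.
First-order condition: 229 − 10q_i − 5Σ_{j≠i} q_j = 0.
With identical exporters, set every q_j = q: then 229 − 10q − 15q = 0, i.e. q = 229/25 = 9.16.

9.16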